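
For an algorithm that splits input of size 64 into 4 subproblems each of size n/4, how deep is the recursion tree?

For divide and conquer with division factor 4:

Problem sizes at each level:
Level 0: 64
Level 1: 16
Level 2: 4
Level 3: 1

The root is level 0 and the size-1 base case is level 3 (the tree spans levels 0 through 3, i.e. 4 levels counting the root), so the depth is the number of divisions: log_4(64) = 3

The recursion tree depth is log_4(64) = 3. At each level, the problem size is divided by 4, so it takes 3 divisions to reduce to a base case of size 1. The algorithm makes 4 recursive calls at each level.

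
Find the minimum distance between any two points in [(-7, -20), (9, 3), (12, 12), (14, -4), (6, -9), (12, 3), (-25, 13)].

Computing all pairwise distances among 7 points:

d((-7, -20), (9, 3)) = 28.0179
d((-7, -20), (12, 12)) = 37.2156
d((-7, -20), (14, -4)) = 26.4008
d((-7, -20), (6, -9)) = 17.0294
d((-7, -20), (12, 3)) = 29.8329
d((-7, -20), (-25, 13)) = 37.5899
d((9, 3), (12, 12)) = 9.4868
d((9, 3), (14, -4)) = 8.6023
d((9, 3), (6, -9)) = 12.3693
d((9, 3), (12, 3)) = 3.0 <-- minimum
d((9, 3), (-25, 13)) = 35.4401
d((12, 12), (14, -4)) = 16.1245
d((12, 12), (6, -9)) = 21.8403
d((12, 12), (12, 3)) = 9.0
d((12, 12), (-25, 13)) = 37.0135
d((14, -4), (6, -9)) = 9.434
d((14, -4), (12, 3)) = 7.2801
d((14, -4), (-25, 13)) = 42.5441
d((6, -9), (12, 3)) = 13.4164
d((6, -9), (-25, 13)) = 38.0132
d((12, 3), (-25, 13)) = 38.3275

Closest pair: (9, 3) and (12, 3) with distance 3.0

The closest pair is (9, 3) and (12, 3) with Euclidean distance 3.0. For 7 points, brute-force pairwise comparison is shown above. For large n, the divide-and-conquer algorithm (sort by x, recurse on halves, check the dividing strip) achieves O(n log n).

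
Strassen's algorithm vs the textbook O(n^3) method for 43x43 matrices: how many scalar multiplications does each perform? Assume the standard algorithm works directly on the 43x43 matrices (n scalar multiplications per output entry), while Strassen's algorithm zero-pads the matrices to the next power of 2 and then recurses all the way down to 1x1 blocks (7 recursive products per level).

Matrix multiplication for 43x43 matrices:

Strassen's algorithm requires power-of-2 dimensions. Pad 43x43 to 64x64 (next power of 2).

Standard algorithm: 43^3 = 79507 multiplications
Strassen's algorithm: 7^(log2(64)) = 7^6 = 117649 multiplications
Difference: 79507 - 117649 = -38142 (Strassen uses MORE here due to padding overhead — for small or just-over-power-of-2 n, padding can outweigh the per-level savings)

Standard: 79507 multiplications (43^3). Strassen: 117649 multiplications (7^6, after padding to 64x64). Strassen reduces 8 recursive multiplications to 7 at each level.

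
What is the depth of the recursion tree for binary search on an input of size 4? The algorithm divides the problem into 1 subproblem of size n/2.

For divide and conquer with division factor 2:

Problem sizes at each level:
Level 0: 4
Level 1: 2
Level 2: 1

The root is level 0 and the size-1 base case is level 2 (the tree spans levels 0 through 2, i.e. 3 levels counting the root), so the depth is the number of divisions: log_2(4) = 2

The recursion tree depth is log_2(4) = 2. At each level, the problem size is divided by 2, so it takes 2 divisions to reduce to a base case of size 1. The algorithm makes 1 recursive call at each level.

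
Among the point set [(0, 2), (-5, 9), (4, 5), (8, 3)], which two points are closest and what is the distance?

Computing all pairwise distances among 4 points:

d((0, 2), (-5, 9)) = 8.6023
d((0, 2), (4, 5)) = 5.0
d((0, 2), (8, 3)) = 8.0623
d((-5, 9), (4, 5)) = 9.8489
d((-5, 9), (8, 3)) = 14.3178
d((4, 5), (8, 3)) = 4.4721 <-- minimum

Closest pair: (4, 5) and (8, 3) with distance 4.4721

The closest pair is (4, 5) and (8, 3) with Euclidean distance 4.4721. For 4 points, brute-force pairwise comparison is shown above. For large n, the divide-and-conquer algorithm (sort by x, recurse on halves, check the dividing strip) achieves O(n log n).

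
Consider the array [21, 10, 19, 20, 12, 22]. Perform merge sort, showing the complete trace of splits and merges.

Merge sort trace:

Split: [21, 10, 19, 20, 12, 22] -> [21, 10, 19] and [20, 12, 22]
  Split: [21, 10, 19] -> [21] and [10, 19]
    Split: [10, 19] -> [10] and [19]
    Merge: [10] + [19] -> [10, 19]
  Merge: [21] + [10, 19] -> [10, 19, 21]
  Split: [20, 12, 22] -> [20] and [12, 22]
    Split: [12, 22] -> [12] and [22]
    Merge: [12] + [22] -> [12, 22]
  Merge: [20] + [12, 22] -> [12, 20, 22]
Merge: [10, 19, 21] + [12, 20, 22] -> [10, 12, 19, 20, 21, 22]

Final sorted array: [10, 12, 19, 20, 21, 22]

The merge sort proceeds by recursively splitting the array and merging sorted halves.
After all merges, the sorted array is [10, 12, 19, 20, 21, 22].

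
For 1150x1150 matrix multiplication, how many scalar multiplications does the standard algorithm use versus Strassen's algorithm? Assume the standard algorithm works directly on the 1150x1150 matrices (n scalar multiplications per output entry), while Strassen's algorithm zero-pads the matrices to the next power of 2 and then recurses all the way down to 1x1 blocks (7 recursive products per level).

Matrix multiplication for 1150x1150 matrices:

Strassen's algorithm requires power-of-2 dimensions. Pad 1150x1150 to 2048x2048 (next power of 2).

Standard algorithm: 1150^3 = 1520875000 multiplications
Strassen's algorithm: 7^(log2(2048)) = 7^11 = 1977326743 multiplications
Difference: 1520875000 - 1977326743 = -456451743 (Strassen uses MORE here due to padding overhead — for small or just-over-power-of-2 n, padding can outweigh the per-level savings)

Standard: 1520875000 multiplications (1150^3). Strassen: 1977326743 multiplications (7^11, after padding to 2048x2048). Strassen reduces 8 recursive multiplications to 7 at each level.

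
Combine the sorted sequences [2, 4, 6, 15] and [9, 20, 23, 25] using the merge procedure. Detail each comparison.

Merging process:

Compare 2 vs 9: take 2 from left. Merged: [2]
Compare 4 vs 9: take 4 from left. Merged: [2, 4]
Compare 6 vs 9: take 6 from left. Merged: [2, 4, 6]
Compare 15 vs 9: take 9 from right. Merged: [2, 4, 6, 9]
Compare 15 vs 20: take 15 from left. Merged: [2, 4, 6, 9, 15]
Append remaining from right: [20, 23, 25]. Merged: [2, 4, 6, 9, 15, 20, 23, 25]

Final merged array: [2, 4, 6, 9, 15, 20, 23, 25]
Total comparisons: 5

The merged array is [2, 4, 6, 9, 15, 20, 23, 25], requiring 5 comparisons. The merge step runs in O(n) time where n is the total number of elements.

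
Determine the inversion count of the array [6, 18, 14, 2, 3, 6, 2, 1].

Finding inversions in [6, 18, 14, 2, 3, 6, 2, 1]:

(0, 3): arr[0]=6 > arr[3]=2
(0, 4): arr[0]=6 > arr[4]=3
(0, 6): arr[0]=6 > arr[6]=2
(0, 7): arr[0]=6 > arr[7]=1
(1, 2): arr[1]=18 > arr[2]=14
(1, 3): arr[1]=18 > arr[3]=2
(1, 4): arr[1]=18 > arr[4]=3
(1, 5): arr[1]=18 > arr[5]=6
(1, 6): arr[1]=18 > arr[6]=2
(1, 7): arr[1]=18 > arr[7]=1
(2, 3): arr[2]=14 > arr[3]=2
(2, 4): arr[2]=14 > arr[4]=3
(2, 5): arr[2]=14 > arr[5]=6
(2, 6): arr[2]=14 > arr[6]=2
(2, 7): arr[2]=14 > arr[7]=1
(3, 7): arr[3]=2 > arr[7]=1
(4, 6): arr[4]=3 > arr[6]=2
(4, 7): arr[4]=3 > arr[7]=1
(5, 6): arr[5]=6 > arr[6]=2
(5, 7): arr[5]=6 > arr[7]=1
(6, 7): arr[6]=2 > arr[7]=1

Total inversions: 21

The array has 21 inversion(s): (0,3), (0,4), (0,6), (0,7), (1,2), (1,3), (1,4), (1,5), (1,6), (1,7), (2,3), (2,4), (2,5), (2,6), (2,7), (3,7), (4,6), (4,7), (5,6), (5,7), (6,7). Each pair (i,j) satisfies i < j and arr[i] > arr[j].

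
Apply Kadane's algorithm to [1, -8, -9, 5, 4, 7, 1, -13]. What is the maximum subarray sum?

Using Kadane's algorithm on [1, -8, -9, 5, 4, 7, 1, -13]:

Scanning through the array:
Position 1 (value -8): max_ending_here = -7, max_so_far = 1
Position 2 (value -9): max_ending_here = -9, max_so_far = 1
Position 3 (value 5): max_ending_here = 5, max_so_far = 5
Position 4 (value 4): max_ending_here = 9, max_so_far = 9
Position 5 (value 7): max_ending_here = 16, max_so_far = 16
Position 6 (value 1): max_ending_here = 17, max_so_far = 17
Position 7 (value -13): max_ending_here = 4, max_so_far = 17

Maximum subarray: [5, 4, 7, 1]
Maximum sum: 17

The maximum subarray is [5, 4, 7, 1] with sum 17. This subarray runs from index 3 to index 6.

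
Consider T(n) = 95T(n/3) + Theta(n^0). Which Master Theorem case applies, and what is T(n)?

Master Theorem for T(n) = 95T(n/3) + O(n^0):

a = 95, b = 3, c = 0
log_b(a) = log_3(95) = 4.1451

Case 1: c = 0 < log_3(95) = 4.1451
T(n) = O(n^(log_3 95))

For T(n) = 95T(n/3) + O(n^0): log_3(95) = 4.1451. This is Case 1 of the Master Theorem (c < log_b(a), work dominated by leaves), giving O(n^(log_3 95)).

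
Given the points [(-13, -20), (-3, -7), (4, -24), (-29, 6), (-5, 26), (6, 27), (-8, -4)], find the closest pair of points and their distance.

Computing all pairwise distances among 7 points:

d((-13, -20), (-3, -7)) = 16.4012
d((-13, -20), (4, -24)) = 17.4642
d((-13, -20), (-29, 6)) = 30.5287
d((-13, -20), (-5, 26)) = 46.6905
d((-13, -20), (6, 27)) = 50.6952
d((-13, -20), (-8, -4)) = 16.7631
d((-3, -7), (4, -24)) = 18.3848
d((-3, -7), (-29, 6)) = 29.0689
d((-3, -7), (-5, 26)) = 33.0606
d((-3, -7), (6, 27)) = 35.171
d((-3, -7), (-8, -4)) = 5.831 <-- minimum
d((4, -24), (-29, 6)) = 44.5982
d((4, -24), (-5, 26)) = 50.8035
d((4, -24), (6, 27)) = 51.0392
d((4, -24), (-8, -4)) = 23.3238
d((-29, 6), (-5, 26)) = 31.241
d((-29, 6), (6, 27)) = 40.8167
d((-29, 6), (-8, -4)) = 23.2594
d((-5, 26), (6, 27)) = 11.0454
d((-5, 26), (-8, -4)) = 30.1496
d((6, 27), (-8, -4)) = 34.0147

Closest pair: (-3, -7) and (-8, -4) with distance 5.831

The closest pair is (-3, -7) and (-8, -4) with Euclidean distance 5.831. For 7 points, brute-force pairwise comparison is shown above. For large n, the divide-and-conquer algorithm (sort by x, recurse on halves, check the dividing strip) achieves O(n log n).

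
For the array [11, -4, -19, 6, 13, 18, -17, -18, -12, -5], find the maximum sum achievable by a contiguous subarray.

Using Kadane's algorithm on [11, -4, -19, 6, 13, 18, -17, -18, -12, -5]:

Scanning through the array:
Position 1 (value -4): max_ending_here = 7, max_so_far = 11
Position 2 (value -19): max_ending_here = -12, max_so_far = 11
Position 3 (value 6): max_ending_here = 6, max_so_far = 11
Position 4 (value 13): max_ending_here = 19, max_so_far = 19
Position 5 (value 18): max_ending_here = 37, max_so_far = 37
Position 6 (value -17): max_ending_here = 20, max_so_far = 37
Position 7 (value -18): max_ending_here = 2, max_so_far = 37
Position 8 (value -12): max_ending_here = -10, max_so_far = 37
Position 9 (value -5): max_ending_here = -5, max_so_far = 37

Maximum subarray: [6, 13, 18]
Maximum sum: 37

The maximum subarray is [6, 13, 18] with sum 37. This subarray runs from index 3 to index 5.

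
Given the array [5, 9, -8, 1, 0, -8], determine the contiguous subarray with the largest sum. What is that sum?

Using Kadane's algorithm on [5, 9, -8, 1, 0, -8]:

Scanning through the array:
Position 1 (value 9): max_ending_here = 14, max_so_far = 14
Position 2 (value -8): max_ending_here = 6, max_so_far = 14
Position 3 (value 1): max_ending_here = 7, max_so_far = 14
Position 4 (value 0): max_ending_here = 7, max_so_far = 14
Position 5 (value -8): max_ending_here = -1, max_so_far = 14

Maximum subarray: [5, 9]
Maximum sum: 14

The maximum subarray is [5, 9] with sum 14. This subarray runs from index 0 to index 1.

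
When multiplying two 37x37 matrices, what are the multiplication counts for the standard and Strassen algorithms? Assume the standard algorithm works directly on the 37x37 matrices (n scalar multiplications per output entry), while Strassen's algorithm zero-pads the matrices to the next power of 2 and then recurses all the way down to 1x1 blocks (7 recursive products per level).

Matrix multiplication for 37x37 matrices:

Strassen's algorithm requires power-of-2 dimensions. Pad 37x37 to 64x64 (next power of 2).

Standard algorithm: 37^3 = 50653 multiplications
Strassen's algorithm: 7^(log2(64)) = 7^6 = 117649 multiplications
Difference: 50653 - 117649 = -66996 (Strassen uses MORE here due to padding overhead — for small or just-over-power-of-2 n, padding can outweigh the per-level savings)

Standard: 50653 multiplications (37^3). Strassen: 117649 multiplications (7^6, after padding to 64x64). Strassen reduces 8 recursive multiplications to 7 at each level.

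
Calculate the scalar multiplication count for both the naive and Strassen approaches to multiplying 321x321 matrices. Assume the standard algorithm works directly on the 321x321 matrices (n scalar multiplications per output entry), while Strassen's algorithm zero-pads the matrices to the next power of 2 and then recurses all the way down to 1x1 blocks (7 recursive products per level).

Matrix multiplication for 321x321 matrices:

Strassen's algorithm requires power-of-2 dimensions. Pad 321x321 to 512x512 (next power of 2).

Standard algorithm: 321^3 = 33076161 multiplications
Strassen's algorithm: 7^(log2(512)) = 7^9 = 40353607 multiplications
Difference: 33076161 - 40353607 = -7277446 (Strassen uses MORE here due to padding overhead — for small or just-over-power-of-2 n, padding can outweigh the per-level savings)

Standard: 33076161 multiplications (321^3). Strassen: 40353607 multiplications (7^9, after padding to 512x512). Strassen reduces 8 recursive multiplications to 7 at each level.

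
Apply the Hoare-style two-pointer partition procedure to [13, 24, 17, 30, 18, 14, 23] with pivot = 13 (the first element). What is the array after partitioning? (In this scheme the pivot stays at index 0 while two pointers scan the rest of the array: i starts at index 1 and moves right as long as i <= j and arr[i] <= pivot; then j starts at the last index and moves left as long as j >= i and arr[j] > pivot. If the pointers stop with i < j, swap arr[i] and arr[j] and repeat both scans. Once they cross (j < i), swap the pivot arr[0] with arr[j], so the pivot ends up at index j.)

Hoare-style two-pointer partition with pivot = 13:

Initial array: [13, 24, 17, 30, 18, 14, 23]

Pointers start at i = 1, j = 6.
i ends at 1, j ends at 0: the pointers have crossed (j < i), so scanning stops.

j = 0, so swapping arr[0] with arr[j] leaves the pivot at position 0: [13, 24, 17, 30, 18, 14, 23]
Pivot position: 0

After partitioning with pivot 13, the array becomes [13, 24, 17, 30, 18, 14, 23]. The pivot is placed at index 0. All elements to the left of the pivot are <= 13, and all elements to the right are > 13.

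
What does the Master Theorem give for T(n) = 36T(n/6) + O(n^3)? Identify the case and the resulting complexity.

Master Theorem for T(n) = 36T(n/6) + O(n^3):

a = 36, b = 6, c = 3
log_b(a) = log_6(36) = 2.0000

Case 3: c = 3 > log_6(36) = 2.0000
T(n) = O(n^3) = O(n^3)

For T(n) = 36T(n/6) + O(n^3): log_6(36) = 2.0000. This is Case 3 of the Master Theorem (c > log_b(a), work dominated by root), giving O(n^3).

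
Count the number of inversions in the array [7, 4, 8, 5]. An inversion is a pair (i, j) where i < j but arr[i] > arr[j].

Finding inversions in [7, 4, 8, 5]:

(0, 1): arr[0]=7 > arr[1]=4
(0, 3): arr[0]=7 > arr[3]=5
(2, 3): arr[2]=8 > arr[3]=5

Total inversions: 3

The array has 3 inversion(s): (0,1), (0,3), (2,3). Each pair (i,j) satisfies i < j and arr[i] > arr[j].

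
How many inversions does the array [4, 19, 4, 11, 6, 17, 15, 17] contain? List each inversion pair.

Finding inversions in [4, 19, 4, 11, 6, 17, 15, 17]:

(1, 2): arr[1]=19 > arr[2]=4
(1, 3): arr[1]=19 > arr[3]=11
(1, 4): arr[1]=19 > arr[4]=6
(1, 5): arr[1]=19 > arr[5]=17
(1, 6): arr[1]=19 > arr[6]=15
(1, 7): arr[1]=19 > arr[7]=17
(3, 4): arr[3]=11 > arr[4]=6
(5, 6): arr[5]=17 > arr[6]=15

Total inversions: 8

The array has 8 inversion(s): (1,2), (1,3), (1,4), (1,5), (1,6), (1,7), (3,4), (5,6). Each pair (i,j) satisfies i < j and arr[i] > arr[j].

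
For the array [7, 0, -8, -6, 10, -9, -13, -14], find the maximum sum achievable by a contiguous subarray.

Using Kadane's algorithm on [7, 0, -8, -6, 10, -9, -13, -14]:

Scanning through the array:
Position 1 (value 0): max_ending_here = 7, max_so_far = 7
Position 2 (value -8): max_ending_here = -1, max_so_far = 7
Position 3 (value -6): max_ending_here = -6, max_so_far = 7
Position 4 (value 10): max_ending_here = 10, max_so_far = 10
Position 5 (value -9): max_ending_here = 1, max_so_far = 10
Position 6 (value -13): max_ending_here = -12, max_so_far = 10
Position 7 (value -14): max_ending_here = -14, max_so_far = 10

Maximum subarray: [10]
Maximum sum: 10

The maximum subarray is [10] with sum 10. This subarray runs from index 4 to index 4.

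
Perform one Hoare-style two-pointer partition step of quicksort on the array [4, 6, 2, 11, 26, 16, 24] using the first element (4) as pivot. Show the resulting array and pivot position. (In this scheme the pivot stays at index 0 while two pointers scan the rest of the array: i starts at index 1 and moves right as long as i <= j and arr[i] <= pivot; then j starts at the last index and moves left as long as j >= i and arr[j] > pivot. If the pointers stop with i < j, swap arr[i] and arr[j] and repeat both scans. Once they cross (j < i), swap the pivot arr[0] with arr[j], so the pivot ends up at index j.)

Hoare-style two-pointer partition with pivot = 4:

Initial array: [4, 6, 2, 11, 26, 16, 24]

Pointers start at i = 1, j = 6.
i stops at index 1 (arr[1]=6 > 4), j stops at index 2 (arr[2]=2 <= 4): swap arr[1] and arr[2], array becomes [4, 2, 6, 11, 26, 16, 24]
i ends at 2, j ends at 1: the pointers have crossed (j < i), so scanning stops.

Swap pivot arr[0] with arr[1] to place pivot at position 1: [2, 4, 6, 11, 26, 16, 24]
Pivot position: 1

After partitioning with pivot 4, the array becomes [2, 4, 6, 11, 26, 16, 24]. The pivot is placed at index 1. All elements to the left of the pivot are <= 4, and all elements to the right are > 4.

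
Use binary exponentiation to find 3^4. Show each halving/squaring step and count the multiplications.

Computing 3^4 by squaring (build up from 3^1; each line after the first costs one multiplication):

3^1 = 3
3^2 = (3^1)^2 = 3^2 = 9
3^4 = (3^2)^2 = 9^2 = 81

Result: 81
Multiplications needed: 2 (2 lines after 3^1)

3^4 = 81. Using exponentiation by squaring, this requires 2 multiplications. The key idea: if the exponent is even, square the half-power; if odd, multiply by the base once.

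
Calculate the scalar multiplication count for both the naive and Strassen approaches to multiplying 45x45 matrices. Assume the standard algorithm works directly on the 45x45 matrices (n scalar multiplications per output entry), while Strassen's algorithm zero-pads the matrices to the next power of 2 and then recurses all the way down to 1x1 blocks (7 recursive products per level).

Matrix multiplication for 45x45 matrices:

Strassen's algorithm requires power-of-2 dimensions. Pad 45x45 to 64x64 (next power of 2).

Standard algorithm: 45^3 = 91125 multiplications
Strassen's algorithm: 7^(log2(64)) = 7^6 = 117649 multiplications
Difference: 91125 - 117649 = -26524 (Strassen uses MORE here due to padding overhead — for small or just-over-power-of-2 n, padding can outweigh the per-level savings)

Standard: 91125 multiplications (45^3). Strassen: 117649 multiplications (7^6, after padding to 64x64). Strassen reduces 8 recursive multiplications to 7 at each level.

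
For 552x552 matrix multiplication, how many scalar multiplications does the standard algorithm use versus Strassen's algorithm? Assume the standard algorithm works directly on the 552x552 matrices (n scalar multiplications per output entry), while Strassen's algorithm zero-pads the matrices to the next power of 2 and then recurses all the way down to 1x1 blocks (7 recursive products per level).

Matrix multiplication for 552x552 matrices:

Strassen's algorithm requires power-of-2 dimensions. Pad 552x552 to 1024x1024 (next power of 2).

Standard algorithm: 552^3 = 168196608 multiplications
Strassen's algorithm: 7^(log2(1024)) = 7^10 = 282475249 multiplications
Difference: 168196608 - 282475249 = -114278641 (Strassen uses MORE here due to padding overhead — for small or just-over-power-of-2 n, padding can outweigh the per-level savings)

Standard: 168196608 multiplications (552^3). Strassen: 282475249 multiplications (7^10, after padding to 1024x1024). Strassen reduces 8 recursive multiplications to 7 at each level.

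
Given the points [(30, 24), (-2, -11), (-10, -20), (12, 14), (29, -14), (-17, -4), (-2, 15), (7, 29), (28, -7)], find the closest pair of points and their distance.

Computing all pairwise distances among 9 points:

d((30, 24), (-2, -11)) = 47.4236
d((30, 24), (-10, -20)) = 59.4643
d((30, 24), (12, 14)) = 20.5913
d((30, 24), (29, -14)) = 38.0132
d((30, 24), (-17, -4)) = 54.7083
d((30, 24), (-2, 15)) = 33.2415
d((30, 24), (7, 29)) = 23.5372
d((30, 24), (28, -7)) = 31.0644
d((-2, -11), (-10, -20)) = 12.0416
d((-2, -11), (12, 14)) = 28.6531
d((-2, -11), (29, -14)) = 31.1448
d((-2, -11), (-17, -4)) = 16.5529
d((-2, -11), (-2, 15)) = 26.0
d((-2, -11), (7, 29)) = 41.0
d((-2, -11), (28, -7)) = 30.2655
d((-10, -20), (12, 14)) = 40.4969
d((-10, -20), (29, -14)) = 39.4588
d((-10, -20), (-17, -4)) = 17.4642
d((-10, -20), (-2, 15)) = 35.9026
d((-10, -20), (7, 29)) = 51.8652
d((-10, -20), (28, -7)) = 40.1622
d((12, 14), (29, -14)) = 32.7567
d((12, 14), (-17, -4)) = 34.1321
d((12, 14), (-2, 15)) = 14.0357
d((12, 14), (7, 29)) = 15.8114
d((12, 14), (28, -7)) = 26.4008
d((29, -14), (-17, -4)) = 47.0744
d((29, -14), (-2, 15)) = 42.45
d((29, -14), (7, 29)) = 48.3011
d((29, -14), (28, -7)) = 7.0711 <-- minimum
d((-17, -4), (-2, 15)) = 24.2074
d((-17, -4), (7, 29)) = 40.8044
d((-17, -4), (28, -7)) = 45.0999
d((-2, 15), (7, 29)) = 16.6433
d((-2, 15), (28, -7)) = 37.2022
d((7, 29), (28, -7)) = 41.6773

Closest pair: (29, -14) and (28, -7) with distance 7.0711

The closest pair is (29, -14) and (28, -7) with Euclidean distance 7.0711. For 9 points, brute-force pairwise comparison is shown above. For large n, the divide-and-conquer algorithm (sort by x, recurse on halves, check the dividing strip) achieves O(n log n).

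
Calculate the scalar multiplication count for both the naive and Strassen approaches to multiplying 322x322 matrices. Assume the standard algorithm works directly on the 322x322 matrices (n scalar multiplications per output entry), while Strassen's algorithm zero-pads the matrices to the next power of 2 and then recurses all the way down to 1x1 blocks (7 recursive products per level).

Matrix multiplication for 322x322 matrices:

Strassen's algorithm requires power-of-2 dimensions. Pad 322x322 to 512x512 (next power of 2).

Standard algorithm: 322^3 = 33386248 multiplications
Strassen's algorithm: 7^(log2(512)) = 7^9 = 40353607 multiplications
Difference: 33386248 - 40353607 = -6967359 (Strassen uses MORE here due to padding overhead — for small or just-over-power-of-2 n, padding can outweigh the per-level savings)

Standard: 33386248 multiplications (322^3). Strassen: 40353607 multiplications (7^9, after padding to 512x512). Strassen reduces 8 recursive multiplications to 7 at each level.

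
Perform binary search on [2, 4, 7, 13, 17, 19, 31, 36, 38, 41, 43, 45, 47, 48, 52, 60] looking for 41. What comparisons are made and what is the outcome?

Binary search for 41 in [2, 4, 7, 13, 17, 19, 31, 36, 38, 41, 43, 45, 47, 48, 52, 60]:

lo=0, hi=15, mid=7, arr[mid]=36 -> 36 < 41, search right half
lo=8, hi=15, mid=11, arr[mid]=45 -> 45 > 41, search left half
lo=8, hi=10, mid=9, arr[mid]=41 -> Found target at index 9!

Binary search finds 41 at index 9 after 3 comparisons. The search repeatedly halves the search space by comparing with the middle element.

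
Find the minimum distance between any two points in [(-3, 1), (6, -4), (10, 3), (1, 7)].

Computing all pairwise distances among 4 points:

d((-3, 1), (6, -4)) = 10.2956
d((-3, 1), (10, 3)) = 13.1529
d((-3, 1), (1, 7)) = 7.2111 <-- minimum
d((6, -4), (10, 3)) = 8.0623
d((6, -4), (1, 7)) = 12.083
d((10, 3), (1, 7)) = 9.8489

Closest pair: (-3, 1) and (1, 7) with distance 7.2111

The closest pair is (-3, 1) and (1, 7) with Euclidean distance 7.2111. For 4 points, brute-force pairwise comparison is shown above. For large n, the divide-and-conquer algorithm (sort by x, recurse on halves, check the dividing strip) achieves O(n log n).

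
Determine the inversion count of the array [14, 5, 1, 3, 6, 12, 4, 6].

Finding inversions in [14, 5, 1, 3, 6, 12, 4, 6]:

(0, 1): arr[0]=14 > arr[1]=5
(0, 2): arr[0]=14 > arr[2]=1
(0, 3): arr[0]=14 > arr[3]=3
(0, 4): arr[0]=14 > arr[4]=6
(0, 5): arr[0]=14 > arr[5]=12
(0, 6): arr[0]=14 > arr[6]=4
(0, 7): arr[0]=14 > arr[7]=6
(1, 2): arr[1]=5 > arr[2]=1
(1, 3): arr[1]=5 > arr[3]=3
(1, 6): arr[1]=5 > arr[6]=4
(4, 6): arr[4]=6 > arr[6]=4
(5, 6): arr[5]=12 > arr[6]=4
(5, 7): arr[5]=12 > arr[7]=6

Total inversions: 13

The array has 13 inversion(s): (0,1), (0,2), (0,3), (0,4), (0,5), (0,6), (0,7), (1,2), (1,3), (1,6), (4,6), (5,6), (5,7). Each pair (i,j) satisfies i < j and arr[i] > arr[j].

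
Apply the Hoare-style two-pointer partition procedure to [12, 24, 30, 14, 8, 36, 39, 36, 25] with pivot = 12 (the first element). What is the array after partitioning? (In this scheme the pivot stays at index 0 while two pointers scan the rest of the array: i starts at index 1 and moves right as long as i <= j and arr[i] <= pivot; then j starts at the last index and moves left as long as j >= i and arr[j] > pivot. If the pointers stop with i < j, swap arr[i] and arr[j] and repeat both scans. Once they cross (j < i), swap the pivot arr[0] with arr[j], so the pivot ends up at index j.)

Hoare-style two-pointer partition with pivot = 12:

Initial array: [12, 24, 30, 14, 8, 36, 39, 36, 25]

Pointers start at i = 1, j = 8.
i stops at index 1 (arr[1]=24 > 12), j stops at index 4 (arr[4]=8 <= 12): swap arr[1] and arr[4], array becomes [12, 8, 30, 14, 24, 36, 39, 36, 25]
i ends at 2, j ends at 1: the pointers have crossed (j < i), so scanning stops.

Swap pivot arr[0] with arr[1] to place pivot at position 1: [8, 12, 30, 14, 24, 36, 39, 36, 25]
Pivot position: 1

After partitioning with pivot 12, the array becomes [8, 12, 30, 14, 24, 36, 39, 36, 25]. The pivot is placed at index 1. All elements to the left of the pivot are <= 12, and all elements to the right are > 12.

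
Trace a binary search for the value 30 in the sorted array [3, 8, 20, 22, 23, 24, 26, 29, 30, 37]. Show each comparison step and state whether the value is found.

Binary search for 30 in [3, 8, 20, 22, 23, 24, 26, 29, 30, 37]:

lo=0, hi=9, mid=4, arr[mid]=23 -> 23 < 30, search right half
lo=5, hi=9, mid=7, arr[mid]=29 -> 29 < 30, search right half
lo=8, hi=9, mid=8, arr[mid]=30 -> Found target at index 8!

Binary search finds 30 at index 8 after 3 comparisons. The search repeatedly halves the search space by comparing with the middle element.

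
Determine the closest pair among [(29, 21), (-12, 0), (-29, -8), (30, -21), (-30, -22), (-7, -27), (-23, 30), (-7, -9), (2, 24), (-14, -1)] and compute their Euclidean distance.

Computing all pairwise distances among 10 points:

d((29, 21), (-12, 0)) = 46.0652
d((29, 21), (-29, -8)) = 64.846
d((29, 21), (30, -21)) = 42.0119
d((29, 21), (-30, -22)) = 73.0068
d((29, 21), (-7, -27)) = 60.0
d((29, 21), (-23, 30)) = 52.7731
d((29, 21), (-7, -9)) = 46.8615
d((29, 21), (2, 24)) = 27.1662
d((29, 21), (-14, -1)) = 48.3011
d((-12, 0), (-29, -8)) = 18.7883
d((-12, 0), (30, -21)) = 46.9574
d((-12, 0), (-30, -22)) = 28.4253
d((-12, 0), (-7, -27)) = 27.4591
d((-12, 0), (-23, 30)) = 31.9531
d((-12, 0), (-7, -9)) = 10.2956
d((-12, 0), (2, 24)) = 27.7849
d((-12, 0), (-14, -1)) = 2.2361 <-- minimum
d((-29, -8), (30, -21)) = 60.4152
d((-29, -8), (-30, -22)) = 14.0357
d((-29, -8), (-7, -27)) = 29.0689
d((-29, -8), (-23, 30)) = 38.4708
d((-29, -8), (-7, -9)) = 22.0227
d((-29, -8), (2, 24)) = 44.5533
d((-29, -8), (-14, -1)) = 16.5529
d((30, -21), (-30, -22)) = 60.0083
d((30, -21), (-7, -27)) = 37.4833
d((30, -21), (-23, 30)) = 73.5527
d((30, -21), (-7, -9)) = 38.8973
d((30, -21), (2, 24)) = 53.0
d((30, -21), (-14, -1)) = 48.3322
d((-30, -22), (-7, -27)) = 23.5372
d((-30, -22), (-23, 30)) = 52.469
d((-30, -22), (-7, -9)) = 26.4197
d((-30, -22), (2, 24)) = 56.0357
d((-30, -22), (-14, -1)) = 26.4008
d((-7, -27), (-23, 30)) = 59.203
d((-7, -27), (-7, -9)) = 18.0
d((-7, -27), (2, 24)) = 51.788
d((-7, -27), (-14, -1)) = 26.9258
d((-23, 30), (-7, -9)) = 42.1545
d((-23, 30), (2, 24)) = 25.7099
d((-23, 30), (-14, -1)) = 32.28
d((-7, -9), (2, 24)) = 34.2053
d((-7, -9), (-14, -1)) = 10.6301
d((2, 24), (-14, -1)) = 29.6816

Closest pair: (-12, 0) and (-14, -1) with distance 2.2361

The closest pair is (-12, 0) and (-14, -1) with Euclidean distance 2.2361. For 10 points, brute-force pairwise comparison is shown above. For large n, the divide-and-conquer algorithm (sort by x, recurse on halves, check the dividing strip) achieves O(n log n).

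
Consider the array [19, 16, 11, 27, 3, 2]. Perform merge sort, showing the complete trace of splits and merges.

Merge sort trace:

Split: [19, 16, 11, 27, 3, 2] -> [19, 16, 11] and [27, 3, 2]
  Split: [19, 16, 11] -> [19] and [16, 11]
    Split: [16, 11] -> [16] and [11]
    Merge: [16] + [11] -> [11, 16]
  Merge: [19] + [11, 16] -> [11, 16, 19]
  Split: [27, 3, 2] -> [27] and [3, 2]
    Split: [3, 2] -> [3] and [2]
    Merge: [3] + [2] -> [2, 3]
  Merge: [27] + [2, 3] -> [2, 3, 27]
Merge: [11, 16, 19] + [2, 3, 27] -> [2, 3, 11, 16, 19, 27]

Final sorted array: [2, 3, 11, 16, 19, 27]

The merge sort proceeds by recursively splitting the array and merging sorted halves.
After all merges, the sorted array is [2, 3, 11, 16, 19, 27].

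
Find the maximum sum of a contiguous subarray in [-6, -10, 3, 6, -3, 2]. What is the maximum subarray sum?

Using Kadane's algorithm on [-6, -10, 3, 6, -3, 2]:

Scanning through the array:
Position 1 (value -10): max_ending_here = -10, max_so_far = -6
Position 2 (value 3): max_ending_here = 3, max_so_far = 3
Position 3 (value 6): max_ending_here = 9, max_so_far = 9
Position 4 (value -3): max_ending_here = 6, max_so_far = 9
Position 5 (value 2): max_ending_here = 8, max_so_far = 9

Maximum subarray: [3, 6]
Maximum sum: 9

The maximum subarray is [3, 6] with sum 9. This subarray runs from index 2 to index 3.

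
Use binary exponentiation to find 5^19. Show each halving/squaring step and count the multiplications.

Computing 5^19 by squaring (build up from 5^1; each line after the first costs one multiplication):

5^1 = 5
5^2 = (5^1)^2 = 5^2 = 25
5^4 = (5^2)^2 = 25^2 = 625
5^8 = (5^4)^2 = 625^2 = 390625
5^9 = 5 * 5^8 = 5 * 390625 = 1953125
5^18 = (5^9)^2 = 1953125^2 = 3814697265625
5^19 = 5 * 5^18 = 5 * 3814697265625 = 19073486328125

Result: 19073486328125
Multiplications needed: 6 (6 lines after 5^1)

5^19 = 19073486328125. Using exponentiation by squaring, this requires 6 multiplications. The key idea: if the exponent is even, square the half-power; if odd, multiply by the base once.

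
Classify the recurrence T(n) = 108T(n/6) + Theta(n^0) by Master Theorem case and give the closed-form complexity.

Master Theorem for T(n) = 108T(n/6) + O(n^0):

a = 108, b = 6, c = 0
log_b(a) = log_6(108) = 2.6131

Case 1: c = 0 < log_6(108) = 2.6131
T(n) = O(n^(log_6 108))

For T(n) = 108T(n/6) + O(n^0): log_6(108) = 2.6131. This is Case 1 of the Master Theorem (c < log_b(a), work dominated by leaves), giving O(n^(log_6 108)).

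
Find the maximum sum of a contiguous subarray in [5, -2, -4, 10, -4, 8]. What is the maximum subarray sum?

Using Kadane's algorithm on [5, -2, -4, 10, -4, 8]:

Scanning through the array:
Position 1 (value -2): max_ending_here = 3, max_so_far = 5
Position 2 (value -4): max_ending_here = -1, max_so_far = 5
Position 3 (value 10): max_ending_here = 10, max_so_far = 10
Position 4 (value -4): max_ending_here = 6, max_so_far = 10
Position 5 (value 8): max_ending_here = 14, max_so_far = 14

Maximum subarray: [10, -4, 8]
Maximum sum: 14

The maximum subarray is [10, -4, 8] with sum 14. This subarray runs from index 3 to index 5.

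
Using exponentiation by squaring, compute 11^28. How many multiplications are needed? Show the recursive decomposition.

Computing 11^28 by squaring (build up from 11^1; each line after the first costs one multiplication):

11^1 = 11
11^2 = (11^1)^2 = 11^2 = 121
11^3 = 11 * 11^2 = 11 * 121 = 1331
11^6 = (11^3)^2 = 1331^2 = 1771561
11^7 = 11 * 11^6 = 11 * 1771561 = 19487171
11^14 = (11^7)^2 = 19487171^2 = 379749833583241
11^28 = (11^14)^2 = 379749833583241^2 = 144209936106499234037676064081

Result: 144209936106499234037676064081
Multiplications needed: 6 (6 lines after 11^1)

11^28 = 144209936106499234037676064081. Using exponentiation by squaring, this requires 6 multiplications. The key idea: if the exponent is even, square the half-power; if odd, multiply by the base once.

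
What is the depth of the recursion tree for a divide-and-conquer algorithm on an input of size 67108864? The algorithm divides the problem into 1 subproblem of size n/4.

For divide and conquer with division factor 4:

Problem sizes at each level:
Level 0: 67108864
Level 1: 16777216
Level 2: 4194304
Level 3: 1048576
Level 4: 262144
Level 5: 65536
Level 6: 16384
Level 7: 4096
Level 8: 1024
Level 9: 256
Level 10: 64
Level 11: 16
Level 12: 4
Level 13: 1

The root is level 0 and the size-1 base case is level 13 (the tree spans levels 0 through 13, i.e. 14 levels counting the root), so the depth is the number of divisions: log_4(67108864) = 13

The recursion tree depth is log_4(67108864) = 13. At each level, the problem size is divided by 4, so it takes 13 divisions to reduce to a base case of size 1. The algorithm makes 1 recursive call at each level.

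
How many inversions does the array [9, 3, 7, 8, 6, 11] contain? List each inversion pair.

Finding inversions in [9, 3, 7, 8, 6, 11]:

(0, 1): arr[0]=9 > arr[1]=3
(0, 2): arr[0]=9 > arr[2]=7
(0, 3): arr[0]=9 > arr[3]=8
(0, 4): arr[0]=9 > arr[4]=6
(2, 4): arr[2]=7 > arr[4]=6
(3, 4): arr[3]=8 > arr[4]=6

Total inversions: 6

The array has 6 inversion(s): (0,1), (0,2), (0,3), (0,4), (2,4), (3,4). Each pair (i,j) satisfies i < j and arr[i] > arr[j].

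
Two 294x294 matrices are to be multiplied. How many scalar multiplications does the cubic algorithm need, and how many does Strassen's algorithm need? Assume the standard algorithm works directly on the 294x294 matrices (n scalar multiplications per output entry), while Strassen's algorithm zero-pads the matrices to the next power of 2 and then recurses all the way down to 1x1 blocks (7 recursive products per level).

Matrix multiplication for 294x294 matrices:

Strassen's algorithm requires power-of-2 dimensions. Pad 294x294 to 512x512 (next power of 2).

Standard algorithm: 294^3 = 25412184 multiplications
Strassen's algorithm: 7^(log2(512)) = 7^9 = 40353607 multiplications
Difference: 25412184 - 40353607 = -14941423 (Strassen uses MORE here due to padding overhead — for small or just-over-power-of-2 n, padding can outweigh the per-level savings)

Standard: 25412184 multiplications (294^3). Strassen: 40353607 multiplications (7^9, after padding to 512x512). Strassen reduces 8 recursive multiplications to 7 at each level.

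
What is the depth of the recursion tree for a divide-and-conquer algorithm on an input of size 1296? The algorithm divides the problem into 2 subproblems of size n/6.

For divide and conquer with division factor 6:

Problem sizes at each level:
Level 0: 1296
Level 1: 216
Level 2: 36
Level 3: 6
Level 4: 1

The root is level 0 and the size-1 base case is level 4 (the tree spans levels 0 through 4, i.e. 5 levels counting the root), so the depth is the number of divisions: log_6(1296) = 4

The recursion tree depth is log_6(1296) = 4. At each level, the problem size is divided by 6, so it takes 4 divisions to reduce to a base case of size 1. The algorithm makes 2 recursive calls at each level.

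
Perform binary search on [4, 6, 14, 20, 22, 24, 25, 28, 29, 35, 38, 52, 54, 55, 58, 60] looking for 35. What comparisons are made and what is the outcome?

Binary search for 35 in [4, 6, 14, 20, 22, 24, 25, 28, 29, 35, 38, 52, 54, 55, 58, 60]:

lo=0, hi=15, mid=7, arr[mid]=28 -> 28 < 35, search right half
lo=8, hi=15, mid=11, arr[mid]=52 -> 52 > 35, search left half
lo=8, hi=10, mid=9, arr[mid]=35 -> Found target at index 9!

Binary search finds 35 at index 9 after 3 comparisons. The search repeatedly halves the search space by comparing with the middle element.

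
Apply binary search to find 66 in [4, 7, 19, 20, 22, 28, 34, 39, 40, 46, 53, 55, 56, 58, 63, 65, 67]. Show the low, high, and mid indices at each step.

Binary search for 66 in [4, 7, 19, 20, 22, 28, 34, 39, 40, 46, 53, 55, 56, 58, 63, 65, 67]:

lo=0, hi=16, mid=8, arr[mid]=40 -> 40 < 66, search right half
lo=9, hi=16, mid=12, arr[mid]=56 -> 56 < 66, search right half
lo=13, hi=16, mid=14, arr[mid]=63 -> 63 < 66, search right half
lo=15, hi=16, mid=15, arr[mid]=65 -> 65 < 66, search right half
lo=16, hi=16, mid=16, arr[mid]=67 -> 67 > 66, search left half
lo=16 > hi=15, target 66 not found

Binary search determines that 66 is not in the array after 5 comparisons. The search space was exhausted without finding the target.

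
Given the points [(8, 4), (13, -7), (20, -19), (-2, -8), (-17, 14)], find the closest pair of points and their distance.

Computing all pairwise distances among 5 points:

d((8, 4), (13, -7)) = 12.083 <-- minimum
d((8, 4), (20, -19)) = 25.9422
d((8, 4), (-2, -8)) = 15.6205
d((8, 4), (-17, 14)) = 26.9258
d((13, -7), (20, -19)) = 13.8924
d((13, -7), (-2, -8)) = 15.0333
d((13, -7), (-17, 14)) = 36.6197
d((20, -19), (-2, -8)) = 24.5967
d((20, -19), (-17, 14)) = 49.5782
d((-2, -8), (-17, 14)) = 26.6271

Closest pair: (8, 4) and (13, -7) with distance 12.083

The closest pair is (8, 4) and (13, -7) with Euclidean distance 12.083. For 5 points, brute-force pairwise comparison is shown above. For large n, the divide-and-conquer algorithm (sort by x, recurse on halves, check the dividing strip) achieves O(n log n).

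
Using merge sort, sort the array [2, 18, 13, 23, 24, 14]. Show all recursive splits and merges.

Merge sort trace:

Split: [2, 18, 13, 23, 24, 14] -> [2, 18, 13] and [23, 24, 14]
  Split: [2, 18, 13] -> [2] and [18, 13]
    Split: [18, 13] -> [18] and [13]
    Merge: [18] + [13] -> [13, 18]
  Merge: [2] + [13, 18] -> [2, 13, 18]
  Split: [23, 24, 14] -> [23] and [24, 14]
    Split: [24, 14] -> [24] and [14]
    Merge: [24] + [14] -> [14, 24]
  Merge: [23] + [14, 24] -> [14, 23, 24]
Merge: [2, 13, 18] + [14, 23, 24] -> [2, 13, 14, 18, 23, 24]

Final sorted array: [2, 13, 14, 18, 23, 24]

The merge sort proceeds by recursively splitting the array and merging sorted halves.
After all merges, the sorted array is [2, 13, 14, 18, 23, 24].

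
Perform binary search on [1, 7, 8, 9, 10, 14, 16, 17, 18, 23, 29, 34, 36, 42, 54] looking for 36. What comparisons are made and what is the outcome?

Binary search for 36 in [1, 7, 8, 9, 10, 14, 16, 17, 18, 23, 29, 34, 36, 42, 54]:

lo=0, hi=14, mid=7, arr[mid]=17 -> 17 < 36, search right half
lo=8, hi=14, mid=11, arr[mid]=34 -> 34 < 36, search right half
lo=12, hi=14, mid=13, arr[mid]=42 -> 42 > 36, search left half
lo=12, hi=12, mid=12, arr[mid]=36 -> Found target at index 12!

Binary search finds 36 at index 12 after 4 comparisons. The search repeatedly halves the search space by comparing with the middle element.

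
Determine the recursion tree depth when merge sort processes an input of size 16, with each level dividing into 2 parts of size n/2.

For divide and conquer with division factor 2:

Problem sizes at each level:
Level 0: 16
Level 1: 8
Level 2: 4
Level 3: 2
Level 4: 1

The root is level 0 and the size-1 base case is level 4 (the tree spans levels 0 through 4, i.e. 5 levels counting the root), so the depth is the number of divisions: log_2(16) = 4

The recursion tree depth is log_2(16) = 4. At each level, the problem size is divided by 2, so it takes 4 divisions to reduce to a base case of size 1. The algorithm makes 2 recursive calls at each level.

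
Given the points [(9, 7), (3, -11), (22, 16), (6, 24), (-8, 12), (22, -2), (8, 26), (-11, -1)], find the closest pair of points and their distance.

Computing all pairwise distances among 8 points:

d((9, 7), (3, -11)) = 18.9737
d((9, 7), (22, 16)) = 15.8114
d((9, 7), (6, 24)) = 17.2627
d((9, 7), (-8, 12)) = 17.72
d((9, 7), (22, -2)) = 15.8114
d((9, 7), (8, 26)) = 19.0263
d((9, 7), (-11, -1)) = 21.5407
d((3, -11), (22, 16)) = 33.0151
d((3, -11), (6, 24)) = 35.1283
d((3, -11), (-8, 12)) = 25.4951
d((3, -11), (22, -2)) = 21.0238
d((3, -11), (8, 26)) = 37.3363
d((3, -11), (-11, -1)) = 17.2047
d((22, 16), (6, 24)) = 17.8885
d((22, 16), (-8, 12)) = 30.2655
d((22, 16), (22, -2)) = 18.0
d((22, 16), (8, 26)) = 17.2047
d((22, 16), (-11, -1)) = 37.1214
d((6, 24), (-8, 12)) = 18.4391
d((6, 24), (22, -2)) = 30.5287
d((6, 24), (8, 26)) = 2.8284 <-- minimum
d((6, 24), (-11, -1)) = 30.2324
d((-8, 12), (22, -2)) = 33.1059
d((-8, 12), (8, 26)) = 21.2603
d((-8, 12), (-11, -1)) = 13.3417
d((22, -2), (8, 26)) = 31.305
d((22, -2), (-11, -1)) = 33.0151
d((8, 26), (-11, -1)) = 33.0151

Closest pair: (6, 24) and (8, 26) with distance 2.8284

The closest pair is (6, 24) and (8, 26) with Euclidean distance 2.8284. For 8 points, brute-force pairwise comparison is shown above. For large n, the divide-and-conquer algorithm (sort by x, recurse on halves, check the dividing strip) achieves O(n log n).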